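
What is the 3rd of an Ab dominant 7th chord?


Solution.
Dominant 7th chord = root + major 3rd + perfect 5th + minor 7th
Seventh chords stack in thirds, so the letter names are A-C-E-G
Root: Ab
Major 3rd above Ab: C
Perfect 5th above Ab: Eb
Minor 7th above Ab: Gb
The 3rd = C


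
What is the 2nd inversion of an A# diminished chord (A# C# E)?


Solution.
Root position: A# C# E
2nd inversion: move root and 3rd up an octave
Bass note: E
Notes (bottom to top) = E A# C#


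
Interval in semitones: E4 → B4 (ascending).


Absolute semitone position = octave×12 + chromatic position
E4: 4×12 + 4 = 52
B4: 4×12 + 11 = 59
Difference = 59 - 52 = 7
= 7 semitones


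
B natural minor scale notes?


Natural minor scale pattern: W-H-W-W-H-W-W (2-1-2-2-1-2-2 semitones)
Starting from B:
  B + 2 semitones → C#
  C# + 1 semitone → D
  D + 2 semitones → E
  E + 2 semitones → F#
  F# + 1 semitone → G
  G + 2 semitones → A
  A + 2 semitones → B
Scale = B C# D E F# G A


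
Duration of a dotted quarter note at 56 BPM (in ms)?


Let's work it out.
One quarter-note beat = 60000 / BPM = 60000 / 56 ms
Dotted quarter note = 3/2 × quarter note
Duration = 3/2 × 60000 / 56 = 90000 / 56
= 1607.1 ms


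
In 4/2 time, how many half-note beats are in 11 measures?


Working:
Time signature 4/2: the bottom number 2 means the half note gets one count
The top number 4 means 4 half-note beats per measure
Total = 4 × 11 measures
= 44 half-note beats


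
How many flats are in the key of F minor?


Flat minor keys: A(0), D(1), G(2), C(3), F(4), Bb(5), Eb(6), Ab(7)
F minor has 4 flats
Order of flats: Bb Eb Ab Db Gb Cb Fb → first 4: Bb, Eb, Ab, Db
= 4 flats


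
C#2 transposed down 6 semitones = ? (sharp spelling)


Reasoning:
C#2: chromatic position 1 in octave 2 → absolute = 2×12 + 1 = 25
Transpose down 6: 25 - 6 = 19
19 = 1×12 + 7 → G in octave 1
Result = G1


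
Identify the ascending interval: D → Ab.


Working:
Letter names: D → A spans 5 letter names → a 5th
Semitones: D → Ab = 6 half-steps
A 5th of 6 semitones is a diminished 5th
= diminished 5th


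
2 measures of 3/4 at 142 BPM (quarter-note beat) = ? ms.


Quarter-note beat duration = 60000 / 142 ms
Beats per measure (3/4) = 3
One measure = 3 × 60000 / 142 = 180000 / 142 ms
2 measures = 2 × 180000 / 142 = 360000 / 142
= 2535.2 ms


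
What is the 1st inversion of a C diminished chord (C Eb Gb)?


Solution.
Root position: C Eb Gb
1st inversion: move root up an octave
Bass note: Eb
Notes (bottom to top) = Eb Gb C


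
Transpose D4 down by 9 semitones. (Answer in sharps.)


D4: chromatic position 2 in octave 4 → absolute = 4×12 + 2 = 50
Transpose down 9: 50 - 9 = 41
41 = 3×12 + 5 → F in octave 3
Result = F3


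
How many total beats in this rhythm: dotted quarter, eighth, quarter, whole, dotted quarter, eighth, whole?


Beat values:
  dotted quarter = 1.5 beats
  eighth = 0.5 beats
  quarter = 1 beat
  whole = 4 beats
  dotted quarter = 1.5 beats
  eighth = 0.5 beats
  whole = 4 beats
Sum = 1.5 + 0.5 + 1 + 4 + 1.5 + 0.5 + 4
= 13 beats


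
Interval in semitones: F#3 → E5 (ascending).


Reasoning:
Absolute semitone position = octave×12 + chromatic position
F#3: 3×12 + 6 = 42
E5: 5×12 + 4 = 64
Difference = 64 - 42 = 22
= 22 semitones


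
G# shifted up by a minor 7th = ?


Working:
minor 7th: 7 letter names, 10 semitones
Letter: G + 6 → F
Pitch: G# + 10 semitones, spelled as an F → F#
= F#


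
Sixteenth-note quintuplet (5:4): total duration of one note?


Solution.
Quintuplet: 5 notes occupy the space of 4 sixteenth notes
Space = 4 × 1/4 = 1 beat
Each quintuplet note = 1 / 5 = 1/5 beats
= 1/5 beats


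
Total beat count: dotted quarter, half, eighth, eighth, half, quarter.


Beat values:
  dotted quarter = 1.5 beats
  half = 2 beats
  eighth = 0.5 beats
  eighth = 0.5 beats
  half = 2 beats
  quarter = 1 beat
Sum = 1.5 + 2 + 0.5 + 0.5 + 2 + 1
= 7.5 beats


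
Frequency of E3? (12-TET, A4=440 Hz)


Step by step:
f = 440 × 2^(n/12) where n = semitones from A4
E3: -17 semitones from A4
f = 440 × 2^(-17/12)
f = 164.81 Hz


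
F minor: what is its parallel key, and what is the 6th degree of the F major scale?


Let's work it out.
Parallel keys share the same tonic but differ in mode
F minor → parallel is F major
F major scale: F G A Bb C D E
= F major; 6th degree = D


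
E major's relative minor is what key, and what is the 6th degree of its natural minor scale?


The relative minor shares the major's key signature and starts on its 6th degree
6th degree = a major 6th above the tonic; a major 6th above E is C#
→ relative minor of E major is C# minor
C# natural minor scale: C# D# E F# G# A B
= C# minor; 6th degree = A


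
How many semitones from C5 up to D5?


Absolute semitone position = octave×12 + chromatic position
C5: 5×12 + 0 = 60
D5: 5×12 + 2 = 62
Difference = 62 - 60 = 2
= 2 semitones


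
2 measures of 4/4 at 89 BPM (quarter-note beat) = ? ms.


Quarter-note beat duration = 60000 / 89 ms
Beats per measure (4/4) = 4
One measure = 4 × 60000 / 89 = 240000 / 89 ms
2 measures = 2 × 240000 / 89 = 480000 / 89
= 5393.3 ms


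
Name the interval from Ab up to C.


Letter names: A → C spans 3 letter names → a 3rd
Semitones: Ab → C = 4 half-steps
A 3rd of 4 semitones is a major 3rd
= major 3rd


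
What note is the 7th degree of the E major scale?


Step by step:
Major scale pattern: W-W-H-W-W-W-H (2-2-1-2-2-2-1 semitones)
Starting from E:
  E + 2 semitones → F#
  F# + 2 semitones → G#
  G# + 1 semitone → A
  A + 2 semitones → B
  B + 2 semitones → C#
  C# + 2 semitones → D#
  D# + 1 semitone → E
Scale: E F# G# A B C# D#
Degree 7 = D#


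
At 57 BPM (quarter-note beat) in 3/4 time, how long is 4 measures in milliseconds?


Quarter-note beat duration = 60000 / 57 ms
Beats per measure (3/4) = 3
One measure = 3 × 60000 / 57 = 180000 / 57 ms
4 measures = 4 × 180000 / 57 = 720000 / 57
= 12631.6 ms


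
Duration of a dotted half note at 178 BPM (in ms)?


Solution.
One quarter-note beat = 60000 / BPM = 60000 / 178 ms
Dotted half note = 3 × quarter note
Duration = 3 × 60000 / 178 = 180000 / 178
= 1011.2 ms


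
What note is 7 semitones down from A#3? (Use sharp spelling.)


Working:
A#3: chromatic position 10 in octave 3 → absolute = 3×12 + 10 = 46
Transpose down 7: 46 - 7 = 39
39 = 3×12 + 3 → D# in octave 3
Result = D#3


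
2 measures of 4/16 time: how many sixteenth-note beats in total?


Step by step:
Time signature 4/16: the bottom number 16 means the sixteenth note gets one count
The top number 4 means 4 sixteenth-note beats per measure
Total = 4 × 2 measures
= 8 sixteenth-note beats


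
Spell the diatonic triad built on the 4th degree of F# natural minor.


Reasoning:
F# natural minor scale: F# G# A B C# D E
Diatonic triad on degree 4 stacks scale notes 4, 6, 1: B D F#
B→D = 3 semitones; B→F# = 7 semitones → minor triad
= B D F# (minor)


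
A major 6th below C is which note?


Working:
A 6th spans 6 letter names, so from C we land on E
A major 6th = 9 semitones below C
Spell E at that pitch: Eb
= Eb


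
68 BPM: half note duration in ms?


One quarter-note beat = 60000 / BPM = 60000 / 68 ms
Half note = 2 × quarter note
Duration = 2 × 60000 / 68 = 120000 / 68
= 1764.7 ms


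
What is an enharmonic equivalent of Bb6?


Enharmonic notes sound the same pitch but are spelled with different letter names
Bb and A# name the same pitch class
= A#6


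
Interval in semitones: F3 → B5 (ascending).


Step by step:
Absolute semitone position = octave×12 + chromatic position
F3: 3×12 + 5 = 41
B5: 5×12 + 11 = 71
Difference = 71 - 41 = 30
= 30 semitones


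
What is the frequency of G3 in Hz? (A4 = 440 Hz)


f = 440 × 2^(n/12) where n = semitones from A4
G3: -14 semitones from A4
f = 440 × 2^(-14/12)
f = 196.00 Hz


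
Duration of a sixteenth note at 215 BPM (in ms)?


Let's work it out.
One quarter-note beat = 60000 / BPM = 60000 / 215 ms
Sixteenth note = 1/4 × quarter note
Duration = 1/4 × 60000 / 215 = 15000 / 215
= 69.8 ms


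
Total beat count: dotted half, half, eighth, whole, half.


Step by step:
Beat values:
  dotted half = 3 beats
  half = 2 beats
  eighth = 0.5 beats
  whole = 4 beats
  half = 2 beats
Sum = 3 + 2 + 0.5 + 4 + 2
= 11.5 beats


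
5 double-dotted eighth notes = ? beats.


Reasoning:
Base eighth note = 1/2 beats
Dot 1 adds half the previous value: +1/4
Dot 2 adds half the previous value: +1/8
One double-dotted eighth = 1/2 + 1/4 + 1/8 = 7/8
5 of them = 5 × 7/8 = 35/8
= 35/8 beats


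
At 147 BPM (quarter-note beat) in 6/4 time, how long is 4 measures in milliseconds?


Working:
Quarter-note beat duration = 60000 / 147 ms
Beats per measure (6/4) = 6
One measure = 6 × 60000 / 147 = 360000 / 147 ms
4 measures = 4 × 360000 / 147 = 1440000 / 147
= 9795.9 ms


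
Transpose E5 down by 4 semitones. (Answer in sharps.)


Solution.
E5: chromatic position 4 in octave 5 → absolute = 5×12 + 4 = 64
Transpose down 4: 64 - 4 = 60
60 = 5×12 + 0 → C in octave 5
Result = C5


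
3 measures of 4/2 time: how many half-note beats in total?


Working:
Time signature 4/2: the bottom number 2 means the half note gets one count
The top number 4 means 4 half-note beats per measure
Total = 4 × 3 measures
= 12 half-note beats


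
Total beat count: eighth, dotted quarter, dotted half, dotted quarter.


Reasoning:
Beat values:
  eighth = 0.5 beats
  dotted quarter = 1.5 beats
  dotted half = 3 beats
  dotted quarter = 1.5 beats
Sum = 0.5 + 1.5 + 3 + 1.5
= 6.5 beats


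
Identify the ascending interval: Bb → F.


Reasoning:
Letter names: B → F spans 5 letter names → a 5th
Semitones: Bb → F = 7 half-steps
A 5th of 7 semitones is a perfect 5th
= perfect 5th


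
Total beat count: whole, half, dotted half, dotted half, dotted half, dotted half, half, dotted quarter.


Beat values:
  whole = 4 beats
  half = 2 beats
  dotted half = 3 beats
  dotted half = 3 beats
  dotted half = 3 beats
  dotted half = 3 beats
  half = 2 beats
  dotted quarter = 1.5 beats
Sum = 4 + 2 + 3 + 3 + 3 + 3 + 2 + 1.5
= 21.5 beats


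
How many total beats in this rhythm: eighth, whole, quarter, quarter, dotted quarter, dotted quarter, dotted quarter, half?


Let's work it out.
Beat values:
  eighth = 0.5 beats
  whole = 4 beats
  quarter = 1 beat
  quarter = 1 beat
  dotted quarter = 1.5 beats
  dotted quarter = 1.5 beats
  dotted quarter = 1.5 beats
  half = 2 beats
Sum = 0.5 + 4 + 1 + 1 + 1.5 + 1.5 + 1.5 + 2
= 13 beats


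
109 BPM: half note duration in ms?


Reasoning:
One quarter-note beat = 60000 / BPM = 60000 / 109 ms
Half note = 2 × quarter note
Duration = 2 × 60000 / 109 = 120000 / 109
= 1100.9 ms


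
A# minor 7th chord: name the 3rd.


Step by step:
Minor 7th chord = root + minor 3rd + perfect 5th + minor 7th
Seventh chords stack in thirds, so the letter names are A-C-E-G
Root: A#
Minor 3rd above A#: C#
Perfect 5th above A#: E#
Minor 7th above A#: G#
The 3rd = C#


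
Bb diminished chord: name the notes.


Let's work it out.
Diminished triad = root + minor 3rd (3 semitones) + diminished 5th (6 semitones)
A triad on Bb stacks thirds, so the chord tones use letter names B-D-F
Root: Bb
Minor 3rd above Bb: Db
Diminished 5th above Bb: Fb
Chord = Bb Db Fb


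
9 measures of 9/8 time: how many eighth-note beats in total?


Step by step:
Time signature 9/8: the bottom number 8 means the eighth note gets one count
The top number 9 means 9 eighth-note beats per measure
Total = 9 × 9 measures
= 81 eighth-note beats


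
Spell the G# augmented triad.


Step by step:
Augmented triad = root + major 3rd (4 semitones) + augmented 5th (8 semitones)
A triad on G# stacks thirds, so the chord tones use letter names G-B-D
Root: G#
Major 3rd above G#: B#
Augmented 5th above G#: D##
Chord = G# B# D##


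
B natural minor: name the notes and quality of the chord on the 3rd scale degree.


Working:
B natural minor scale: B C# D E F# G A
Diatonic triad on degree 3 stacks scale notes 3, 5, 7: D F# A
D→F# = 4 semitones; D→A = 7 semitones → major triad
= D F# A (major)


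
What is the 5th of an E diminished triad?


Reasoning:
Diminished triad = root + minor 3rd (3 semitones) + diminished 5th (6 semitones)
A triad on E stacks thirds, so the chord tones use letter names E-G-B
Root: E
Minor 3rd above E: G
Diminished 5th above E: Bb
The 5th = Bb


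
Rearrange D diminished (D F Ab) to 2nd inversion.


Step by step:
Root position: D F Ab
2nd inversion: move root and 3rd up an octave
Bass note: Ab
Notes (bottom to top) = Ab D F


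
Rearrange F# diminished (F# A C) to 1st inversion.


Working:
Root position: F# A C
1st inversion: move root up an octave
Bass note: A
Notes (bottom to top) = A C F#


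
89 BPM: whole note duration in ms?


One quarter-note beat = 60000 / BPM = 60000 / 89 ms
Whole note = 4 × quarter note
Duration = 4 × 60000 / 89 = 240000 / 89
= 2696.6 ms


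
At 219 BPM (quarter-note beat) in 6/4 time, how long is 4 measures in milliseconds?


Reasoning:
Quarter-note beat duration = 60000 / 219 ms
Beats per measure (6/4) = 6
One measure = 6 × 60000 / 219 = 360000 / 219 ms
4 measures = 4 × 360000 / 219 = 1440000 / 219
= 6575.3 ms


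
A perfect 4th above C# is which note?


Let's work it out.
A 4th spans 4 letter names, so from C we land on F
A perfect 4th = 5 semitones above C#
Spell F at that pitch: F#
= F#


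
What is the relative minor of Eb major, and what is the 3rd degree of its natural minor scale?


Let's work it out.
The relative minor shares the major's key signature and starts on its 6th degree
6th degree = a major 6th above the tonic; a major 6th above Eb is C
→ relative minor of Eb major is C minor
C natural minor scale: C D Eb F G Ab Bb
= C minor; 3rd degree = Eb


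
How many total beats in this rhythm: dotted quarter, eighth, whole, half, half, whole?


Reasoning:
Beat values:
  dotted quarter = 1.5 beats
  eighth = 0.5 beats
  whole = 4 beats
  half = 2 beats
  half = 2 beats
  whole = 4 beats
Sum = 1.5 + 0.5 + 4 + 2 + 2 + 4
= 14 beats


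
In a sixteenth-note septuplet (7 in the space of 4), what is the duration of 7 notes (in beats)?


Let's work it out.
Septuplet: 7 notes occupy the space of 4 sixteenth notes
Space = 4 × 1/4 = 1 beat
Each septuplet note = 1 / 7 = 1/7 beats
7 notes = 7 × 1/7 = 1
= 1 beat


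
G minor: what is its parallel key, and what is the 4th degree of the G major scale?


Step by step:
Parallel keys share the same tonic but differ in mode
G minor → parallel is G major
G major scale: G A B C D E F#
= G major; 4th degree = C


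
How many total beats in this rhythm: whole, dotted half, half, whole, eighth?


Let's work it out.
Beat values:
  whole = 4 beats
  dotted half = 3 beats
  half = 2 beats
  whole = 4 beats
  eighth = 0.5 beats
Sum = 4 + 3 + 2 + 4 + 0.5
= 13.5 beats


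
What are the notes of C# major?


Major scale pattern: W-W-H-W-W-W-H (2-2-1-2-2-2-1 semitones)
Starting from C#:
  C# + 2 semitones → D#
  D# + 2 semitones → E#
  E# + 1 semitone → F#
  F# + 2 semitones → G#
  G# + 2 semitones → A#
  A# + 2 semitones → B#
  B# + 1 semitone → C#
Scale = C# D# E# F# G# A# B#


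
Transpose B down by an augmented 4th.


Working:
augmented 4th: 4 letter names, 6 semitones
Letter: B - 3 → F
Pitch: B - 6 semitones, spelled as an F → F
= F


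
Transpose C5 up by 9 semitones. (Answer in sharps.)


Let's work it out.
C5: chromatic position 0 in octave 5 → absolute = 5×12 + 0 = 60
Transpose up 9: 60 + 9 = 69
69 = 5×12 + 9 → A in octave 5
Result = A5


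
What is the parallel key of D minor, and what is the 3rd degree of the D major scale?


Parallel keys share the same tonic but differ in mode
D minor → parallel is D major
D major scale: D E F# G A B C#
= D major; 3rd degree = F#


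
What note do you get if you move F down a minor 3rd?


minor 3rd: 3 letter names, 3 semitones
Letter: F - 2 → D
Pitch: F - 3 semitones, spelled as a D → D
= D


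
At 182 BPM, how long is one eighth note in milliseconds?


Step by step:
One quarter-note beat = 60000 / BPM = 60000 / 182 ms
Eighth note = 1/2 × quarter note
Duration = 1/2 × 60000 / 182 = 30000 / 182
= 164.8 ms


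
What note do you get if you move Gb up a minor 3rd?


Step by step:
minor 3rd: 3 letter names, 3 semitones
Letter: G + 2 → B
Pitch: Gb + 3 semitones, spelled as a B → Bbb
= Bbb


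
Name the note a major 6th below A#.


A 6th spans 6 letter names, so from A we land on C
A major 6th = 9 semitones below A#
Spell C at that pitch: C#
= C#


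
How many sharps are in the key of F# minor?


Step by step:
Sharp minor keys follow the circle of fifths: A(0), E(1), B(2), F#(3), C#(4), G#(5), D#(6), A#(7)
F# minor has 3 sharps
Order of sharps: F# C# G# D# A# E# B# → first 3: F#, C#, G#
= 3 sharps


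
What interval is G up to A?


Letter names: G → A spans 2 letter names → a 2nd
Semitones: G → A = 2 half-steps
A 2nd of 2 semitones is a major 2nd
= major 2nd


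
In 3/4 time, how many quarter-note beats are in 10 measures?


Let's work it out.
Time signature 3/4: the bottom number 4 means the quarter note gets one count
The top number 3 means 3 quarter-note beats per measure
Total = 3 × 10 measures
= 30 quarter-note beats


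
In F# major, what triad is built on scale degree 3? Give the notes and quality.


Solution.
F# major scale: F# G# A# B C# D# E#
Diatonic triad on degree 3 stacks scale notes 3, 5, 7: A# C# E#
A#→C# = 3 semitones; A#→E# = 7 semitones → minor triad
= A# C# E# (minor)


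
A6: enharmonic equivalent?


Enharmonic notes sound the same pitch but are spelled with different letter names
A and G## name the same pitch class
= G##6


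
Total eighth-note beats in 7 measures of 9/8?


Time signature 9/8: the bottom number 8 means the eighth note gets one count
The top number 9 means 9 eighth-note beats per measure
Total = 9 × 7 measures
= 63 eighth-note beats


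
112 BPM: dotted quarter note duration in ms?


One quarter-note beat = 60000 / BPM = 60000 / 112 ms
Dotted quarter note = 3/2 × quarter note
Duration = 3/2 × 60000 / 112 = 90000 / 112
= 803.6 ms


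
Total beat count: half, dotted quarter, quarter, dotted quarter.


Beat values:
  half = 2 beats
  dotted quarter = 1.5 beats
  quarter = 1 beat
  dotted quarter = 1.5 beats
Sum = 2 + 1.5 + 1 + 1.5
= 6 beats


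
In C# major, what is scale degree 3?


Step by step:
Major scale pattern: W-W-H-W-W-W-H (2-2-1-2-2-2-1 semitones)
Starting from C#:
  C# + 2 semitones → D#
  D# + 2 semitones → E#
  E# + 1 semitone → F#
  F# + 2 semitones → G#
  G# + 2 semitones → A#
  A# + 2 semitones → B#
  B# + 1 semitone → C#
Scale: C# D# E# F# G# A# B#
Degree 3 = E#


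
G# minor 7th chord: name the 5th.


Working:
Minor 7th chord = root + minor 3rd + perfect 5th + minor 7th
Seventh chords stack in thirds, so the letter names are G-B-D-F
Root: G#
Minor 3rd above G#: B
Perfect 5th above G#: D#
Minor 7th above G#: F#
The 5th = D#


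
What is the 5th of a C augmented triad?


Working:
Augmented triad = root + major 3rd (4 semitones) + augmented 5th (8 semitones)
A triad on C stacks thirds, so the chord tones use letter names C-E-G
Root: C
Major 3rd above C: E
Augmented 5th above C: G#
The 5th = G#


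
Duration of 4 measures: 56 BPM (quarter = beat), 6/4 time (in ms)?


Let's work it out.
Quarter-note beat duration = 60000 / 56 ms
Beats per measure (6/4) = 6
One measure = 6 × 60000 / 56 = 360000 / 56 ms
4 measures = 4 × 360000 / 56 = 1440000 / 56
= 25714.3 ms


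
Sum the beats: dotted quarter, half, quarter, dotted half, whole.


Working:
Beat values:
  dotted quarter = 1.5 beats
  half = 2 beats
  quarter = 1 beat
  dotted half = 3 beats
  whole = 4 beats
Sum = 1.5 + 2 + 1 + 3 + 4
= 11.5 beats


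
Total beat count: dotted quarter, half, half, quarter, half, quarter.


Let's work it out.
Beat values:
  dotted quarter = 1.5 beats
  half = 2 beats
  half = 2 beats
  quarter = 1 beat
  half = 2 beats
  quarter = 1 beat
Sum = 1.5 + 2 + 2 + 1 + 2 + 1
= 9.5 beats


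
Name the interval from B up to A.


Letter names: B → A spans 7 letter names → a 7th
Semitones: B → A = 10 half-steps
A 7th of 10 semitones is a minor 7th
= minor 7th


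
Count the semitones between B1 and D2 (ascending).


Solution.
Absolute semitone position = octave×12 + chromatic position
B1: 1×12 + 11 = 23
D2: 2×12 + 2 = 26
Difference = 26 - 23 = 3
= 3 semitones


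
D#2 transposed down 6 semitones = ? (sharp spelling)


D#2: chromatic position 3 in octave 2 → absolute = 2×12 + 3 = 27
Transpose down 6: 27 - 6 = 21
21 = 1×12 + 9 → A in octave 1
Result = A1


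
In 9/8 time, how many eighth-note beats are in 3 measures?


Let's work it out.
Time signature 9/8: the bottom number 8 means the eighth note gets one count
The top number 9 means 9 eighth-note beats per measure
Total = 9 × 3 measures
= 27 eighth-note beats


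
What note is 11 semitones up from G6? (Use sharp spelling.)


Step by step:
G6: chromatic position 7 in octave 6 → absolute = 6×12 + 7 = 79
Transpose up 11: 79 + 11 = 90
90 = 7×12 + 6 → F# in octave 7
Result = F#7


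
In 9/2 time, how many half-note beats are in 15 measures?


Working:
Time signature 9/2: the bottom number 2 means the half note gets one count
The top number 9 means 9 half-note beats per measure
Total = 9 × 15 measures
= 135 half-note beats


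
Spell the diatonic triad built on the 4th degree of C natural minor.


Step by step:
C natural minor scale: C D Eb F G Ab Bb
Diatonic triad on degree 4 stacks scale notes 4, 6, 1: F Ab C
F→Ab = 3 semitones; F→C = 7 semitones → minor triad
= F Ab C (minor)


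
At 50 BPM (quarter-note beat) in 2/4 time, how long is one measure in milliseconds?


Quarter-note beat duration = 60000 / 50 ms
Beats per measure (2/4) = 2
One measure = 2 × 60000 / 50 = 120000 / 50 ms
= 2400.0 ms


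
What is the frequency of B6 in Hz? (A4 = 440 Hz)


Step by step:
f = 440 × 2^(n/12) where n = semitones from A4
B6: 26 semitones from A4
f = 440 × 2^(26/12)
f = 1975.53 Hz


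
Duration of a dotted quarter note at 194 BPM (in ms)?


Reasoning:
One quarter-note beat = 60000 / BPM = 60000 / 194 ms
Dotted quarter note = 3/2 × quarter note
Duration = 3/2 × 60000 / 194 = 90000 / 194
= 463.9 ms


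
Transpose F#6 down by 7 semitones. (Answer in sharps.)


Reasoning:
F#6: chromatic position 6 in octave 6 → absolute = 6×12 + 6 = 78
Transpose down 7: 78 - 7 = 71
71 = 5×12 + 11 → B in octave 5
Result = B5


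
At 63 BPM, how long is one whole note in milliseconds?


One quarter-note beat = 60000 / BPM = 60000 / 63 ms
Whole note = 4 × quarter note
Duration = 4 × 60000 / 63 = 240000 / 63
= 3809.5 ms


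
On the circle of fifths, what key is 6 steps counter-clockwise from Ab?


Each counter-clockwise step moves down a perfect 5th (= up a perfect 4th)
From Ab: Ab → Db → F#/Gb → B → E → A → D
= D


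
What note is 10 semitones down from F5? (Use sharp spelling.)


Step by step:
F5: chromatic position 5 in octave 5 → absolute = 5×12 + 5 = 65
Transpose down 10: 65 - 10 = 55
55 = 4×12 + 7 → G in octave 4
Result = G4


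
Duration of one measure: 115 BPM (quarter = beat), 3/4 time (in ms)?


Quarter-note beat duration = 60000 / 115 ms
Beats per measure (3/4) = 3
One measure = 3 × 60000 / 115 = 180000 / 115 ms
= 1565.2 ms


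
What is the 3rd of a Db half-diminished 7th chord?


Working:
Half-diminished 7th chord = root + minor 3rd + diminished 5th + minor 7th
Seventh chords stack in thirds, so the letter names are D-F-A-C
Root: Db
Minor 3rd above Db: Fb
Diminished 5th above Db: Abb
Minor 7th above Db: Cb
The 3rd = Fb


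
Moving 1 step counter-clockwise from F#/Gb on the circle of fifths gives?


Solution.
Each counter-clockwise step moves down a perfect 5th (= up a perfect 4th)
From F#/Gb: F#/Gb → B
= B


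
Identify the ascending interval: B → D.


Let's work it out.
Letter names: B → D spans 3 letter names → a 3rd
Semitones: B → D = 3 half-steps
A 3rd of 3 semitones is a minor 3rd
= minor 3rd


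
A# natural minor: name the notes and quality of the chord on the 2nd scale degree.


Step by step:
A# natural minor scale: A# B# C# D# E# F# G#
Diatonic triad on degree 2 stacks scale notes 2, 4, 6: B# D# F#
B#→D# = 3 semitones; B#→F# = 6 semitones → diminished triad
= B# D# F# (diminished)


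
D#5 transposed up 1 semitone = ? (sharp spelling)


D#5: chromatic position 3 in octave 5 → absolute = 5×12 + 3 = 63
Transpose up 1: 63 + 1 = 64
64 = 5×12 + 4 → E in octave 5
Result = E5


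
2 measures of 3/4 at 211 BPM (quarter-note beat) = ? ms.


Solution.
Quarter-note beat duration = 60000 / 211 ms
Beats per measure (3/4) = 3
One measure = 3 × 60000 / 211 = 180000 / 211 ms
2 measures = 2 × 180000 / 211 = 360000 / 211
= 1706.2 ms


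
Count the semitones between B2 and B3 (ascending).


Solution.
Absolute semitone position = octave×12 + chromatic position
B2: 2×12 + 11 = 35
B3: 3×12 + 11 = 47
Difference = 47 - 35 = 12
= 12 semitones


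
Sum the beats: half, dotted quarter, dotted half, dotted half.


Step by step:
Beat values:
  half = 2 beats
  dotted quarter = 1.5 beats
  dotted half = 3 beats
  dotted half = 3 beats
Sum = 2 + 1.5 + 3 + 3
= 9.5 beats


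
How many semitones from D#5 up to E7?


Absolute semitone position = octave×12 + chromatic position
D#5: 5×12 + 3 = 63
E7: 7×12 + 4 = 88
Difference = 88 - 63 = 25
= 25 semitones


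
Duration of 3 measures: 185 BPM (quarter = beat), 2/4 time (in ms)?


Solution.
Quarter-note beat duration = 60000 / 185 ms
Beats per measure (2/4) = 2
One measure = 2 × 60000 / 185 = 120000 / 185 ms
3 measures = 3 × 120000 / 185 = 360000 / 185
= 1945.9 ms


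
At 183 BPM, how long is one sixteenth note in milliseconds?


Solution.
One quarter-note beat = 60000 / BPM = 60000 / 183 ms
Sixteenth note = 1/4 × quarter note
Duration = 1/4 × 60000 / 183 = 15000 / 183
= 82.0 ms


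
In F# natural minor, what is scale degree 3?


Let's work it out.
Natural minor scale pattern: W-H-W-W-H-W-W (2-1-2-2-1-2-2 semitones)
Starting from F#:
  F# + 2 semitones → G#
  G# + 1 semitone → A
  A + 2 semitones → B
  B + 2 semitones → C#
  C# + 1 semitone → D
  D + 2 semitones → E
  E + 2 semitones → F#
Scale: F# G# A B C# D E
Degree 3 = A


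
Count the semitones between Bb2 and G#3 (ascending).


Absolute semitone position = octave×12 + chromatic position
Bb2: 2×12 + 10 = 34
G#3: 3×12 + 8 = 44
Difference = 44 - 34 = 10
= 10 semitones


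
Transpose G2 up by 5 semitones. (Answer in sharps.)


Reasoning:
G2: chromatic position 7 in octave 2 → absolute = 2×12 + 7 = 31
Transpose up 5: 31 + 5 = 36
36 = 3×12 + 0 → C in octave 3
Result = C3


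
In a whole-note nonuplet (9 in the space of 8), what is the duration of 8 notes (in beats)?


Working:
Nonuplet: 9 notes occupy the space of 8 whole notes
Space = 8 × 4 = 32 beats
Each nonuplet note = 32 / 9 = 32/9 beats
8 notes = 8 × 32/9 = 256/9
= 256/9 beats


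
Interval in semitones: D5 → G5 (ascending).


Let's work it out.
Absolute semitone position = octave×12 + chromatic position
D5: 5×12 + 2 = 62
G5: 5×12 + 7 = 67
Difference = 67 - 62 = 5
= 5 semitones


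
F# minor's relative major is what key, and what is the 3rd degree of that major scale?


The relative major shares the key signature and is a minor 3rd above the minor tonic
A minor 3rd above F# is A
→ relative major of F# minor is A major
A major scale: A B C# D E F# G#
= A major; 3rd degree = C#


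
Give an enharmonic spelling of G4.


Working:
Enharmonic notes sound the same pitch but are spelled with different letter names
G and F## name the same pitch class
= F##4


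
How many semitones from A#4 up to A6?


Working:
Absolute semitone position = octave×12 + chromatic position
A#4: 4×12 + 10 = 58
A6: 6×12 + 9 = 81
Difference = 81 - 58 = 23
= 23 semitones


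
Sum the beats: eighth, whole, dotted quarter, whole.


Reasoning:
Beat values:
  eighth = 0.5 beats
  whole = 4 beats
  dotted quarter = 1.5 beats
  whole = 4 beats
Sum = 0.5 + 4 + 1.5 + 4
= 10 beats


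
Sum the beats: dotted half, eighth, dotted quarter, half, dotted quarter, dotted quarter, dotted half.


Reasoning:
Beat values:
  dotted half = 3 beats
  eighth = 0.5 beats
  dotted quarter = 1.5 beats
  half = 2 beats
  dotted quarter = 1.5 beats
  dotted quarter = 1.5 beats
  dotted half = 3 beats
Sum = 3 + 0.5 + 1.5 + 2 + 1.5 + 1.5 + 3
= 13 beats


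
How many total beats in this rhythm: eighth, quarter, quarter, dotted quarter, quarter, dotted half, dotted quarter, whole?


Beat values:
  eighth = 0.5 beats
  quarter = 1 beat
  quarter = 1 beat
  dotted quarter = 1.5 beats
  quarter = 1 beat
  dotted half = 3 beats
  dotted quarter = 1.5 beats
  whole = 4 beats
Sum = 0.5 + 1 + 1 + 1.5 + 1 + 3 + 1.5 + 4
= 13.5 beats


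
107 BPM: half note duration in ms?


Reasoning:
One quarter-note beat = 60000 / BPM = 60000 / 107 ms
Half note = 2 × quarter note
Duration = 2 × 60000 / 107 = 120000 / 107
= 1121.5 ms


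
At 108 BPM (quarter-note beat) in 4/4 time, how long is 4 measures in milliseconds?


Step by step:
Quarter-note beat duration = 60000 / 108 ms
Beats per measure (4/4) = 4
One measure = 4 × 60000 / 108 = 240000 / 108 ms
4 measures = 4 × 240000 / 108 = 960000 / 108
= 8888.9 ms


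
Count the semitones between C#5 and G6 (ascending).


Let's work it out.
Absolute semitone position = octave×12 + chromatic position
C#5: 5×12 + 1 = 61
G6: 6×12 + 7 = 79
Difference = 79 - 61 = 18
= 18 semitones


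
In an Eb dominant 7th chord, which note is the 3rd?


Reasoning:
Dominant 7th chord = root + major 3rd + perfect 5th + minor 7th
Seventh chords stack in thirds, so the letter names are E-G-B-D
Root: Eb
Major 3rd above Eb: G
Perfect 5th above Eb: Bb
Minor 7th above Eb: Db
The 3rd = G


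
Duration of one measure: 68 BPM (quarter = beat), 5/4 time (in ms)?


Working:
Quarter-note beat duration = 60000 / 68 ms
Beats per measure (5/4) = 5
One measure = 5 × 60000 / 68 = 300000 / 68 ms
= 4411.8 ms


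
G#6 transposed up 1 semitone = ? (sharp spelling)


G#6: chromatic position 8 in octave 6 → absolute = 6×12 + 8 = 80
Transpose up 1: 80 + 1 = 81
81 = 6×12 + 9 → A in octave 6
Result = A6


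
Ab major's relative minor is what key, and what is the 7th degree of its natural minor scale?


Step by step:
The relative minor shares the major's key signature and starts on its 6th degree
6th degree = a major 6th above the tonic; a major 6th above Ab is F
→ relative minor of Ab major is F minor
F natural minor scale: F G Ab Bb C Db Eb
= F minor; 7th degree = Eb


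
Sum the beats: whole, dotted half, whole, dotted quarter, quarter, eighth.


Beat values:
  whole = 4 beats
  dotted half = 3 beats
  whole = 4 beats
  dotted quarter = 1.5 beats
  quarter = 1 beat
  eighth = 0.5 beats
Sum = 4 + 3 + 4 + 1.5 + 1 + 0.5
= 14 beats


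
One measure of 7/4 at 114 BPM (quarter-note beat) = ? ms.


Solution.
Quarter-note beat duration = 60000 / 114 ms
Beats per measure (7/4) = 7
One measure = 7 × 60000 / 114 = 420000 / 114 ms
= 3684.2 ms


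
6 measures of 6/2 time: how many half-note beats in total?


Time signature 6/2: the bottom number 2 means the half note gets one count
The top number 6 means 6 half-note beats per measure
Total = 6 × 6 measures
= 36 half-note beats


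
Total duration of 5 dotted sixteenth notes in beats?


Base sixteenth note = 1/4 beats
Dot 1 adds half the previous value: +1/8
One dotted sixteenth = 1/4 + 1/8 = 3/8
5 of them = 5 × 3/8 = 15/8
= 15/8 beats


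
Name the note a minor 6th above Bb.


Working:
A 6th spans 6 letter names, so from B we land on G
A minor 6th = 8 semitones above Bb
Spell G at that pitch: Gb
= Gb


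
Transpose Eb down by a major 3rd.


Step by step:
major 3rd: 3 letter names, 4 semitones
Letter: E - 2 → C
Pitch: Eb - 4 semitones, spelled as a C → Cb
= Cb


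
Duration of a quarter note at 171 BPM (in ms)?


One quarter-note beat = 60000 / BPM = 60000 / 171 ms
Duration = 60000 / 171
= 350.9 ms


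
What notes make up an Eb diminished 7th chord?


Let's work it out.
Diminished 7th chord = root + minor 3rd + diminished 5th + diminished 7th
Seventh chords stack in thirds, so the letter names are E-G-B-D
Root: Eb
Minor 3rd above Eb: Gb
Diminished 5th above Eb: Bbb
Diminished 7th above Eb: Dbb
Chord = Eb Gb Bbb Dbb


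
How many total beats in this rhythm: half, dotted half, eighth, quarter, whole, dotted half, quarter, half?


Working:
Beat values:
  half = 2 beats
  dotted half = 3 beats
  eighth = 0.5 beats
  quarter = 1 beat
  whole = 4 beats
  dotted half = 3 beats
  quarter = 1 beat
  half = 2 beats
Sum = 2 + 3 + 0.5 + 1 + 4 + 3 + 1 + 2
= 16.5 beats


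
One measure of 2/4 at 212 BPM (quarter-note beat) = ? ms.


Quarter-note beat duration = 60000 / 212 ms
Beats per measure (2/4) = 2
One measure = 2 × 60000 / 212 = 120000 / 212 ms
= 566.0 ms


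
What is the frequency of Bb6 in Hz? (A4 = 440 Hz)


Solution.
f = 440 × 2^(n/12) where n = semitones from A4
Bb6: 25 semitones from A4
f = 440 × 2^(25/12)
f = 1864.66 Hz


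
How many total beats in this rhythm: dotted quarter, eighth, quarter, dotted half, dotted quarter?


Beat values:
  dotted quarter = 1.5 beats
  eighth = 0.5 beats
  quarter = 1 beat
  dotted half = 3 beats
  dotted quarter = 1.5 beats
Sum = 1.5 + 0.5 + 1 + 3 + 1.5
= 7.5 beats


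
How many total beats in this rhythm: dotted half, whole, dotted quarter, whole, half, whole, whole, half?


Step by step:
Beat values:
  dotted half = 3 beats
  whole = 4 beats
  dotted quarter = 1.5 beats
  whole = 4 beats
  half = 2 beats
  whole = 4 beats
  whole = 4 beats
  half = 2 beats
Sum = 3 + 4 + 1.5 + 4 + 2 + 4 + 4 + 2
= 24.5 beats


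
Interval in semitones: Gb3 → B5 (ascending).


Reasoning:
Absolute semitone position = octave×12 + chromatic position
Gb3: 3×12 + 6 = 42
B5: 5×12 + 11 = 71
Difference = 71 - 42 = 29
= 29 semitones


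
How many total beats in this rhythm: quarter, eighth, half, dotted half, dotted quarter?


Reasoning:
Beat values:
  quarter = 1 beat
  eighth = 0.5 beats
  half = 2 beats
  dotted half = 3 beats
  dotted quarter = 1.5 beats
Sum = 1 + 0.5 + 2 + 3 + 1.5
= 8 beats


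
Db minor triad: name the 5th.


Minor triad = root + minor 3rd (3 semitones) + perfect 5th (7 semitones)
A triad on Db stacks thirds, so the chord tones use letter names D-F-A
Root: Db
Minor 3rd above Db: Fb
Perfect 5th above Db: Ab
The 5th = Ab


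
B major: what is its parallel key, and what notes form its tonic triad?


Step by step:
Parallel keys share the same tonic but differ in mode
B major → parallel is B minor
Tonic triad of B minor = B D F#
= B minor; triad = B D F#


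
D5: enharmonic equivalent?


Reasoning:
Enharmonic notes sound the same pitch but are spelled with different letter names
D and C## name the same pitch class
= C##5


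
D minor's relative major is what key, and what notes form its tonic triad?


Let's work it out.
The relative major shares the key signature and is a minor 3rd above the minor tonic
A minor 3rd above D is F
→ relative major of D minor is F major
Tonic triad of F major = root + major 3rd + perfect 5th = F A C
= F major; triad = F A C


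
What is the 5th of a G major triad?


Major triad = root + major 3rd (4 semitones) + perfect 5th (7 semitones)
A triad on G stacks thirds, so the chord tones use letter names G-B-D
Root: G
Major 3rd above G: B
Perfect 5th above G: D
The 5th = D


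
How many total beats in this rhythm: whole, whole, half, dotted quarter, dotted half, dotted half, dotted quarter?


Beat values:
  whole = 4 beats
  whole = 4 beats
  half = 2 beats
  dotted quarter = 1.5 beats
  dotted half = 3 beats
  dotted half = 3 beats
  dotted quarter = 1.5 beats
Sum = 4 + 4 + 2 + 1.5 + 3 + 3 + 1.5
= 19 beats


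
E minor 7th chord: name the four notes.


Minor 7th chord = root + minor 3rd + perfect 5th + minor 7th
Seventh chords stack in thirds, so the letter names are E-G-B-D
Root: E
Minor 3rd above E: G
Perfect 5th above E: B
Minor 7th above E: D
Chord = E G B D


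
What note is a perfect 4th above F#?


Working:
A 4th spans 4 letter names, so from F we land on B
A perfect 4th = 5 semitones above F#
Spell B at that pitch: B
= B


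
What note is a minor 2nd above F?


Working:
A 2nd spans 2 letter names, so from F we land on G
A minor 2nd = 1 semitone above F
Spell G at that pitch: Gb
= Gb


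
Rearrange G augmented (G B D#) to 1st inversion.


Reasoning:
Root position: G B D#
1st inversion: move root up an octave
Bass note: B
Notes (bottom to top) = B D# G


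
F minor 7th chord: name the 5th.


Working:
Minor 7th chord = root + minor 3rd + perfect 5th + minor 7th
Seventh chords stack in thirds, so the letter names are F-A-C-E
Root: F
Minor 3rd above F: Ab
Perfect 5th above F: C
Minor 7th above F: Eb
The 5th = C


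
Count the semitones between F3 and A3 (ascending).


Working:
Absolute semitone position = octave×12 + chromatic position
F3: 3×12 + 5 = 41
A3: 3×12 + 9 = 45
Difference = 45 - 41 = 4
= 4 semitones


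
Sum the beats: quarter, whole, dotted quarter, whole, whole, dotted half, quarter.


Let's work it out.
Beat values:
  quarter = 1 beat
  whole = 4 beats
  dotted quarter = 1.5 beats
  whole = 4 beats
  whole = 4 beats
  dotted half = 3 beats
  quarter = 1 beat
Sum = 1 + 4 + 1.5 + 4 + 4 + 3 + 1
= 18.5 beats


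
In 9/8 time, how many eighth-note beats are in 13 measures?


Reasoning:
Time signature 9/8: the bottom number 8 means the eighth note gets one count
The top number 9 means 9 eighth-note beats per measure
Total = 9 × 13 measures
= 117 eighth-note beats


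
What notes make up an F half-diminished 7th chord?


Reasoning:
Half-diminished 7th chord = root + minor 3rd + diminished 5th + minor 7th
Seventh chords stack in thirds, so the letter names are F-A-C-E
Root: F
Minor 3rd above F: Ab
Diminished 5th above F: Cb
Minor 7th above F: Eb
Chord = F Ab Cb Eb


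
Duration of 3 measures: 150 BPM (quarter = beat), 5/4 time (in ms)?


Reasoning:
Quarter-note beat duration = 60000 / 150 ms
Beats per measure (5/4) = 5
One measure = 5 × 60000 / 150 = 300000 / 150 ms
3 measures = 3 × 300000 / 150 = 900000 / 150
= 6000.0 ms


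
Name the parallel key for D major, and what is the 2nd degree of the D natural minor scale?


Parallel keys share the same tonic but differ in mode
D major → parallel is D minor
D natural minor scale: D E F G A Bb C
= D minor; 2nd degree = E


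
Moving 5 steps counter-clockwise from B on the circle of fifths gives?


Solution.
Each counter-clockwise step moves down a perfect 5th (= up a perfect 4th)
From B: B → E → A → D → G → C
= C


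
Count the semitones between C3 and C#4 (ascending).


Working:
Absolute semitone position = octave×12 + chromatic position
C3: 3×12 + 0 = 36
C#4: 4×12 + 1 = 49
Difference = 49 - 36 = 13
= 13 semitones


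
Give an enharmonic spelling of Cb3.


Let's work it out.
Enharmonic notes sound the same pitch but are spelled with different letter names
Cb and B name the same pitch class
Octave numbers change at C, so Cb3 = B2
= B2


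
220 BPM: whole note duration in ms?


Solution.
One quarter-note beat = 60000 / BPM = 60000 / 220 ms
Whole note = 4 × quarter note
Duration = 4 × 60000 / 220 = 240000 / 220
= 1090.9 ms
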